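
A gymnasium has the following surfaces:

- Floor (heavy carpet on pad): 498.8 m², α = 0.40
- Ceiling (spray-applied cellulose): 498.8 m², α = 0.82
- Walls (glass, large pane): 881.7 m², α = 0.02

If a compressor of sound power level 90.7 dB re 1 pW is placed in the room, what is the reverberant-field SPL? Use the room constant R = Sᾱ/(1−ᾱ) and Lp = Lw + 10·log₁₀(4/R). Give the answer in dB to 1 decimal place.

67.0 dB

Σ(Sᵢαᵢ) = 498.8×0.40 + 498.8×0.82 + 881.7×0.02 = 626.170; total area S = 1879.3 m².
ᾱ = 626.170/1879.3 = 0.3332; R = Sᾱ/(1−ᾱ) = 626.170/(1−0.3332) = 939.067 m².
Lp = 90.7 + 10·log₁₀(4/939.067) = 90.7 + (-23.71) = 67.0 dB.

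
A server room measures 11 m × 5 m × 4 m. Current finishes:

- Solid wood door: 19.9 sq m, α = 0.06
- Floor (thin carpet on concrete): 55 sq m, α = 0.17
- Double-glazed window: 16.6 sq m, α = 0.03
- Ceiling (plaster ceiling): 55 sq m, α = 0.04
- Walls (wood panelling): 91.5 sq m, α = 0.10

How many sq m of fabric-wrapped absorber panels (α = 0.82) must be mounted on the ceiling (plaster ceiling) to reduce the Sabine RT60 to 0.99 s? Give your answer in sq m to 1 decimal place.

Summing Sᵢαᵢ: 1.194 + 9.350 + 0.498 + 2.200 + 9.150 → A₁ = 22.392 sabins.
V = 220 m³. Target absorption A₂ = 0.161 × 220 / 0.99 = 35.778 sabins.
Absorption to add: 35.778 − 22.392 = 13.386 sabins.
Net gain per sq m: Δα = 0.82 − 0.04 = 0.78.
Area = ΔA/Δα = 13.386/0.78 = 17.2 sq m.

17.2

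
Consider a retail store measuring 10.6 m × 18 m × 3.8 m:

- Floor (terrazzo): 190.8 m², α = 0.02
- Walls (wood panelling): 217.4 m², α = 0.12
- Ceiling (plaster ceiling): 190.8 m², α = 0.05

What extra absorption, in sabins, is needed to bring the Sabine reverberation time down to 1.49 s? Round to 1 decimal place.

Summing Sᵢαᵢ: 3.816 + 26.088 + 9.540 → A₁ = 39.444 sabins.
V = 725.04 m³. Required absorption A₂ = 0.161 × 725.04 / 1.49 = 78.343 sabins.
ΔA = A₂ − A₁ = 78.343 − 39.444 = 38.9 sabins.

38.9 sabins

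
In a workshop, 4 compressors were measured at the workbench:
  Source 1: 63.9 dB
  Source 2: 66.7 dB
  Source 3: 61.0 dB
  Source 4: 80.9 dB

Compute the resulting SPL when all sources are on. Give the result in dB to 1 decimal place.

81.2 dB

Sum in the linear (power) domain: Σ 10^(Lᵢ/10) = 10^(63.9/10) + 10^(66.7/10) + 10^(61.0/10) + 10^(80.9/10) = 1.314e+08.
L_total = 10·log₁₀(1.314e+08) = 81.2 dB.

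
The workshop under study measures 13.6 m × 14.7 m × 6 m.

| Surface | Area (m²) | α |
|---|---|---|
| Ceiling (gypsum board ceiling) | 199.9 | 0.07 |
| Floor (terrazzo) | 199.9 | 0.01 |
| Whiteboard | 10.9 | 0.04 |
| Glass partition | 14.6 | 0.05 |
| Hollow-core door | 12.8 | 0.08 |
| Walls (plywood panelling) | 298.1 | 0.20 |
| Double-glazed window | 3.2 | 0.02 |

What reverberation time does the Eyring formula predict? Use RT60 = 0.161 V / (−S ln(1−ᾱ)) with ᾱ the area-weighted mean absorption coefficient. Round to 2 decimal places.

Total surface area S = 199.9 + 199.9 + 10.9 + 14.6 + 12.8 + 298.1 + 3.2 = 739.4 m².
Absorption A = 199.9×0.07 + 199.9×0.01 + 10.9×0.04 + 14.6×0.05 + 12.8×0.08 + 298.1×0.20 + 3.2×0.02 = 77.866 sabins.
Mean coefficient ᾱ = A/S = 0.1053.
Eyring denominator: −S ln(1−ᾱ) = 82.271.
V = 13.6 × 14.7 × 6 = 1199.52 m³.
RT60 = 0.161 × 1199.52 / 82.271 = 2.35 s.

2.35 s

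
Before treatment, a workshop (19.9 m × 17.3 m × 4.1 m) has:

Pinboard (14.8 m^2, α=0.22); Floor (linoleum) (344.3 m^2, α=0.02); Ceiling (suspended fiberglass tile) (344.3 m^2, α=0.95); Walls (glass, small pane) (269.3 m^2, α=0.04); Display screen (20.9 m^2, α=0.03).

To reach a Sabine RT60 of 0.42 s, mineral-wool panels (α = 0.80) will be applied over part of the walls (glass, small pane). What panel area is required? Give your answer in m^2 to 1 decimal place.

253.2

Summing Sᵢαᵢ: 3.256 + 6.886 + 327.085 + 10.772 + 0.627 → A₁ = 348.626 sabins.
Required A₂ = 0.161·1411.507/0.42 = 541.078 sabins.
Absorption to add: 541.078 − 348.626 = 192.452 sabins.
Net gain per m^2: Δα = 0.80 − 0.04 = 0.76.
Area = ΔA/Δα = 192.452/0.76 = 253.2 m^2.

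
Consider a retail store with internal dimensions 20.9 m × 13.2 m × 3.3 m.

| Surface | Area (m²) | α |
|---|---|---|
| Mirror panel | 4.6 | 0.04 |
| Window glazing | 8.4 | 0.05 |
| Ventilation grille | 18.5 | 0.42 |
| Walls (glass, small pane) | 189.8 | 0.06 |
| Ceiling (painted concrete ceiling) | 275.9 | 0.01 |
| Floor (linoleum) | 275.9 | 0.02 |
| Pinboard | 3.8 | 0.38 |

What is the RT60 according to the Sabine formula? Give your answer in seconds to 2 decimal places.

Total absorption A = 4.6*0.04 + 8.4*0.05 + 18.5*0.42 + 189.8*0.06 + 275.9*0.01 + 275.9*0.02 + 3.8*0.38
  = 0.184 + 0.420 + 7.770 + 11.388 + 2.759 + 5.518 + 1.444 = 29.483 m² sabins.
V = 20.9·13.2·3.3 = 910.404 m³.
Sabine: RT60 = 0.161 × 910.404 / 29.483 = 4.97 s.

4.97 seconds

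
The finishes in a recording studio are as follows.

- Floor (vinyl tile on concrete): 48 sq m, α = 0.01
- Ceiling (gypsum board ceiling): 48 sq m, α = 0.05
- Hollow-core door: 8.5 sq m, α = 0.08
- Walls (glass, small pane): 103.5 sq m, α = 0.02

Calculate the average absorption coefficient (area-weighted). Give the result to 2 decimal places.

0.03

S = Σ Sᵢ = 48 + 48 + 8.5 + 103.5 = 208.0 sq m.
Weighted sum Σ Sα = 5.630.
ᾱ = 5.630 / 208.0 = 0.03.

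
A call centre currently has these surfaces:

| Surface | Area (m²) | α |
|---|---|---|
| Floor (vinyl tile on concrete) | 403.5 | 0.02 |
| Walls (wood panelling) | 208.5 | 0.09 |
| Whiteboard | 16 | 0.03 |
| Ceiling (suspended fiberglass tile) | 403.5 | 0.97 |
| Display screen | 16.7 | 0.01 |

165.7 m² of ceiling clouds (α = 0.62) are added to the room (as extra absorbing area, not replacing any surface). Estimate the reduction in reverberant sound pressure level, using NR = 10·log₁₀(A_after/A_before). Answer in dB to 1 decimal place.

1.0 dB

Equivalent absorption area: A_before = 403.5×0.02 + 208.5×0.09 + 16×0.03 + 403.5×0.97 + 16.7×0.01 = 418.877 m².
Treatment contributes 165.7·0.62 = 102.734 sabins.
New total A_after = 521.611 sabins.
NR = 10·log₁₀(521.611/418.877) = 1.0 dB.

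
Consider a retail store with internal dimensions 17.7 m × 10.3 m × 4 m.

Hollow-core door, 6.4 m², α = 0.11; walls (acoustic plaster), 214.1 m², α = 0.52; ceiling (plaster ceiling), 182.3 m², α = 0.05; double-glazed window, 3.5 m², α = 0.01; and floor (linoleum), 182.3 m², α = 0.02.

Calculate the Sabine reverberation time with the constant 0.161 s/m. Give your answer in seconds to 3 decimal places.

Total absorption A = 6.4×0.11 + 214.1×0.52 + 182.3×0.05 + 3.5×0.01 + 182.3×0.02
  = 0.704 + 111.332 + 9.115 + 0.035 + 3.646 = 124.832 m² sabins.
Volume V = 17.7 × 10.3 × 4 = 729.24 m³.
Sabine: RT60 = 0.161 × 729.24 / 124.832 = 0.941 s.

0.941 s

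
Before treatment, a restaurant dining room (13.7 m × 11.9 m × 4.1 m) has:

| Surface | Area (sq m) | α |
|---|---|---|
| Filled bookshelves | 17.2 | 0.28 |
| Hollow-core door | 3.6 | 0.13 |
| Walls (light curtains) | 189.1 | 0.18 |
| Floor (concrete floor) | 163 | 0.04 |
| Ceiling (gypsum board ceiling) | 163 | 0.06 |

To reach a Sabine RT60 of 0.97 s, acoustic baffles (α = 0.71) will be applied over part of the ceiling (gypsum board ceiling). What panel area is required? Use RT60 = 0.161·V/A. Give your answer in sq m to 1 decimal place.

Total absorption A₁ = 17.2·0.28 + 3.6·0.13 + 189.1·0.18 + 163·0.04 + 163·0.06
  = 4.816 + 0.468 + 34.038 + 6.520 + 9.780 = 55.622 sq m sabins.
Required A₂ = 0.161·668.423/0.97 = 110.944 sabins.
ΔA needed = 110.944 − 55.622 = 55.322 sabins.
Net gain per sq m: Δα = 0.71 − 0.06 = 0.65.
Panel area = 55.322 / 0.65 = 85.1 sq m.

85.1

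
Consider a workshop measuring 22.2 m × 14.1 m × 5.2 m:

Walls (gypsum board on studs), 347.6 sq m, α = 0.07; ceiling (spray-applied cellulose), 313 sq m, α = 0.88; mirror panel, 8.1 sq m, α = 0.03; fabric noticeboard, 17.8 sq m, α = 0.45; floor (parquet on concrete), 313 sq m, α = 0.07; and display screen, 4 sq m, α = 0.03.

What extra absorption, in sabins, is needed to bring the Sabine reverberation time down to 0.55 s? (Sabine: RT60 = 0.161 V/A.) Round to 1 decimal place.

Equivalent absorption area: A₁ = 347.6·0.07 + 313·0.88 + 8.1·0.03 + 17.8·0.45 + 313·0.07 + 4·0.03 = 330.055 sq m.
For T = 0.55 s, need A₂ = 0.161·V/T = 0.161·1627.704/0.55 = 476.473 sabins.
Additional absorption ΔA = 476.473 − 330.055 = 146.4 sabins.

146.4 sabins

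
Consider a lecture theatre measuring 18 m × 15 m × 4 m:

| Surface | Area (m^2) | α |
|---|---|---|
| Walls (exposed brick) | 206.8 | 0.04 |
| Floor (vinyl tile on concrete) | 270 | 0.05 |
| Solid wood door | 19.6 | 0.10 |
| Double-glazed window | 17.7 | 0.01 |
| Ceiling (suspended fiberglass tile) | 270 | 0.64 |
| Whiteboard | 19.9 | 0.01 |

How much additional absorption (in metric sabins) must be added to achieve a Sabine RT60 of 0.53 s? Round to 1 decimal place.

131.2 sabins

Summing Sᵢαᵢ: 8.272 + 13.500 + 1.960 + 0.177 + 172.800 + 0.199 → A₁ = 196.908 sabins.
V = 1080 m³. Required absorption A₂ = 0.161 × 1080 / 0.53 = 328.075 sabins.
Shortfall: 328.075 − 196.908 = 131.2 sabins.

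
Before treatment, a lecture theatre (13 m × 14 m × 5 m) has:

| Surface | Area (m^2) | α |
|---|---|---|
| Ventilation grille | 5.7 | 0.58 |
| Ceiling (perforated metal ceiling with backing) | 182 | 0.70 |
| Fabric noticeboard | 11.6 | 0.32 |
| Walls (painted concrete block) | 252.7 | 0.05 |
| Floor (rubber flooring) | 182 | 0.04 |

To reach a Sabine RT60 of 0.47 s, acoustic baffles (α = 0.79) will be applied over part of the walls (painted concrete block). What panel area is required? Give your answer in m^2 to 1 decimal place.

Summing Sᵢαᵢ: 3.306 + 127.400 + 3.712 + 12.635 + 7.280 → A₁ = 154.333 sabins.
V = 910 m³. Target absorption A₂ = 0.161 × 910 / 0.47 = 311.723 sabins.
Absorption to add: 311.723 − 154.333 = 157.390 sabins.
Each m^2 of panel replacing the walls (painted concrete block) adds (0.79 − 0.05) = 0.74 sabins.
Area = ΔA/Δα = 157.390/0.74 = 212.7 m^2.

212.7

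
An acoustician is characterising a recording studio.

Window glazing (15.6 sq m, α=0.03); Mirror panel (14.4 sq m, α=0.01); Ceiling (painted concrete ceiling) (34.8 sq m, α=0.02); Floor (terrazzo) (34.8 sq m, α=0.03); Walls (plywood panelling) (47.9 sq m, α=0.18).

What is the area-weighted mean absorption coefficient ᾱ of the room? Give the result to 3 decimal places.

S = Σ Sᵢ = 15.6 + 14.4 + 34.8 + 34.8 + 47.9 = 147.5 sq m.
A = 15.6×0.03 + 14.4×0.01 + 34.8×0.02 + 34.8×0.03 + 47.9×0.18 = 10.974 sabins.
ᾱ = A/S = 0.074.

0.074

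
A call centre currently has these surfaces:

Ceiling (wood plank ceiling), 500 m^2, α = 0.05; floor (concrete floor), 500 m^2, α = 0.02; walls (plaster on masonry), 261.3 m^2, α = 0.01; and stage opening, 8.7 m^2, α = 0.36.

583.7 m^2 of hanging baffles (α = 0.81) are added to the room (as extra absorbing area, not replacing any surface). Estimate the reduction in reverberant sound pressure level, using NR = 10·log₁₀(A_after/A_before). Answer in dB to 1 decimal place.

11.0 dB

A_before = Σ Sᵢαᵢ = 500·0.05 + 500·0.02 + 261.3·0.01 + 8.7·0.36 = 40.745 sabins.
Treatment contributes 583.7·0.81 = 472.797 sabins.
A_after = 40.745 + 472.797 = 513.542 sabins.
Reduction = 10 log₁₀(A_after/A_before) = 10 log₁₀(12.6038) = 11.0 dB.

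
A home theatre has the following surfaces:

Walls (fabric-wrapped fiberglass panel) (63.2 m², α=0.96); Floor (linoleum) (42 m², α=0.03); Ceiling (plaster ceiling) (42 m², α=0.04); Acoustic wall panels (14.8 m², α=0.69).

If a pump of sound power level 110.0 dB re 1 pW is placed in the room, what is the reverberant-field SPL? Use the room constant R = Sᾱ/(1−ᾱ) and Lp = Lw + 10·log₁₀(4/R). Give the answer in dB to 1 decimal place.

A = 73.824 sabins; S = 162.0 m².
ᾱ = 0.4557, so room constant R = A/(1−ᾱ) = 135.631 m².
Lp = 110.0 + 10·log₁₀(4/135.631) = 110.0 + (-15.30) = 94.7 dB.

94.7 dB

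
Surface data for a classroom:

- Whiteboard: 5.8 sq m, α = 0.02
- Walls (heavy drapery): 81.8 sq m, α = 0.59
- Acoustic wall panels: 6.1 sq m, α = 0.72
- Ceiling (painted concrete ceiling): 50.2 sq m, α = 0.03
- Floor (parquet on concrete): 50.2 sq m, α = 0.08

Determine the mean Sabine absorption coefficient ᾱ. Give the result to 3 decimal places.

0.300

S = Σ Sᵢ = 5.8 + 81.8 + 6.1 + 50.2 + 50.2 = 194.1 sq m.
Weighted sum Σ Sα = 58.292.
ᾱ = 58.292 / 194.1 = 0.300.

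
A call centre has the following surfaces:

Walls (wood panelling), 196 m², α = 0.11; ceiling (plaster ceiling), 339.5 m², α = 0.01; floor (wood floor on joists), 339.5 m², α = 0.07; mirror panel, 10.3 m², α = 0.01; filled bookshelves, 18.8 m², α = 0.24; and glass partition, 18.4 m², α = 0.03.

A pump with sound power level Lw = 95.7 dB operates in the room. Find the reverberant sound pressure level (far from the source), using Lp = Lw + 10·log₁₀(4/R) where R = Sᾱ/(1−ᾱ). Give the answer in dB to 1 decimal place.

Σ(Sᵢαᵢ) = 196·0.11 + 339.5·0.01 + 339.5·0.07 + 10.3·0.01 + 18.8·0.24 + 18.4·0.03 = 53.887; total area S = 922.5 m².
ᾱ = 0.0584, so room constant R = A/(1−ᾱ) = 57.229 m².
Lp = Lw + 10 log₁₀(4/R) = 95.7 -11.56 = 84.1 dB.

84.1 dB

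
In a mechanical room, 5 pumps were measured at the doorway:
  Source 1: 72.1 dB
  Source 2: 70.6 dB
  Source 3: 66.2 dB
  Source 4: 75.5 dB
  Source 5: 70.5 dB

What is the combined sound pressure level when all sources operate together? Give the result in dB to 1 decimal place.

Σ 10^(Lᵢ/10) = 7.857e+07.
Combined level = 10 log₁₀(7.857e+07) = 79.0 dB.

79.0 dB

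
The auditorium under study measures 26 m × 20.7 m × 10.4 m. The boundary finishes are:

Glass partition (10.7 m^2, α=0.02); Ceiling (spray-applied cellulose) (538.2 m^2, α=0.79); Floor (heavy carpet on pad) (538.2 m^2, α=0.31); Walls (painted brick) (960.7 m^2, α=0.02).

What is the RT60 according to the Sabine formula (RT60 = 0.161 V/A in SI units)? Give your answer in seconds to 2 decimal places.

1.47 sec

Total absorption A = 10.7·0.02 + 538.2·0.79 + 538.2·0.31 + 960.7·0.02
  = 0.214 + 425.178 + 166.842 + 19.214 = 611.448 m^2 sabins.
V = 26·20.7·10.4 = 5597.28 m³.
T = 0.161 V/A = 0.161·5597.28/611.448 = 1.47 s.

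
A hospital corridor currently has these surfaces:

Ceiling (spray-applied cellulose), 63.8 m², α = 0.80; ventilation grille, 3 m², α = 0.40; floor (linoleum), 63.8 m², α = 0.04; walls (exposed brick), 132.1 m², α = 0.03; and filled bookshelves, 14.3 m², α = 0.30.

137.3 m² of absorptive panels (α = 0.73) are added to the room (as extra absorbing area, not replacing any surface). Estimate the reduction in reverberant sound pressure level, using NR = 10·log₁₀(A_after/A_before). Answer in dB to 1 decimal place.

4.1 dB

Summing Sᵢαᵢ: 51.040 + 1.200 + 2.552 + 3.963 + 4.290 → A_before = 63.045 sabins.
Treatment contributes 137.3·0.73 = 100.229 sabins.
New total A_after = 163.274 sabins.
Reduction = 10 log₁₀(A_after/A_before) = 10 log₁₀(2.5898) = 4.1 dB.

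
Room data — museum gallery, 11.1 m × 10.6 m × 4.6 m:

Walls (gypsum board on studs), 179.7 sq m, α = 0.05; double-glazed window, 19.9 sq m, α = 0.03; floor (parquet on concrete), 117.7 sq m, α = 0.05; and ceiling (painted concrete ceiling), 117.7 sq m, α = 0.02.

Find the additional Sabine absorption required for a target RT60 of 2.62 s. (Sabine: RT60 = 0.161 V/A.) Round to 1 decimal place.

15.4 sabins

A₁ = Σ Sᵢαᵢ = 179.7·0.05 + 19.9·0.03 + 117.7·0.05 + 117.7·0.02 = 17.821 sabins.
For T = 2.62 s, need A₂ = 0.161·V/T = 0.161·541.236/2.62 = 33.259 sabins.
Shortfall: 33.259 − 17.821 = 15.4 sabins.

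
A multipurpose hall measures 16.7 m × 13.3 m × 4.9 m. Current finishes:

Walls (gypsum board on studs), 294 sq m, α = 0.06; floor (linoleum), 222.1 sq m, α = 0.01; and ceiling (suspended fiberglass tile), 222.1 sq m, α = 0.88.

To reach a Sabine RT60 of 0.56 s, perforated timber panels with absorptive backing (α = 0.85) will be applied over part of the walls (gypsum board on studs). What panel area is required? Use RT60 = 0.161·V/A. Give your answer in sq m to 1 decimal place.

123.5

Total absorption A₁ = 294*0.06 + 222.1*0.01 + 222.1*0.88
  = 17.640 + 2.221 + 195.448 = 215.309 sq m sabins.
V = 1088.339 m³. Target absorption A₂ = 0.161 × 1088.339 / 0.56 = 312.897 sabins.
Absorption to add: 312.897 − 215.309 = 97.588 sabins.
Each sq m of panel replacing the walls (gypsum board on studs) adds (0.85 − 0.06) = 0.79 sabins.
Area = ΔA/Δα = 97.588/0.79 = 123.5 sq m.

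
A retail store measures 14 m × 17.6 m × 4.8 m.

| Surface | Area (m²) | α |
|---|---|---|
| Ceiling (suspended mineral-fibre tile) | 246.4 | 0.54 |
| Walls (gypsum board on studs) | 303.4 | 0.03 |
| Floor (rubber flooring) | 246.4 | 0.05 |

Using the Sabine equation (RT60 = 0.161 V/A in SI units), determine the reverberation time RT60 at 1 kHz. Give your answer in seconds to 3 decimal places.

1.233 sec

Equivalent absorption area: A = 246.4×0.54 + 303.4×0.03 + 246.4×0.05 = 154.478 m².
Room volume: 1182.72 m³.
Sabine: RT60 = 0.161 × 1182.72 / 154.478 = 1.233 s.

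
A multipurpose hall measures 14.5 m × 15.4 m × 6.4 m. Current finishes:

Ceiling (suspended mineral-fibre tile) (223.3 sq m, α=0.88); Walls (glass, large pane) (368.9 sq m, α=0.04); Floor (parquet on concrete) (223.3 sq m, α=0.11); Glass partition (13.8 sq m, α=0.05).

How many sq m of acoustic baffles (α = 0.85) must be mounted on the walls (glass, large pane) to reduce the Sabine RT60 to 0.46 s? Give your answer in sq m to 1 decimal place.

A₁ = Σ Sᵢαᵢ = 223.3×0.88 + 368.9×0.04 + 223.3×0.11 + 13.8×0.05 = 236.513 sabins.
Required A₂ = 0.161·1429.12/0.46 = 500.192 sabins.
Absorption to add: 500.192 − 236.513 = 263.679 sabins.
Each sq m of panel replacing the walls (glass, large pane) adds (0.85 − 0.04) = 0.81 sabins.
Area = ΔA/Δα = 263.679/0.81 = 325.5 sq m.

325.5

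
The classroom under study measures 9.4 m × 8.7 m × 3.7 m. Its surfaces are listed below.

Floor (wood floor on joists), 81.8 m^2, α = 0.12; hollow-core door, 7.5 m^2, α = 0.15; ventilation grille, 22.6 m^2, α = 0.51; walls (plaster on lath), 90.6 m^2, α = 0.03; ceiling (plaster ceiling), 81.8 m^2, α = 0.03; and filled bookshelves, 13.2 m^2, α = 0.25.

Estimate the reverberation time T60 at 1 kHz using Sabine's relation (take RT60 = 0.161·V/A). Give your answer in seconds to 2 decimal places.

Equivalent absorption area: A = 81.8·0.12 + 7.5·0.15 + 22.6·0.51 + 90.6·0.03 + 81.8·0.03 + 13.2·0.25 = 30.939 m^2.
Volume V = 9.4 × 8.7 × 3.7 = 302.586 m³.
Sabine: RT60 = 0.161 × 302.586 / 30.939 = 1.57 s.

1.57 seconds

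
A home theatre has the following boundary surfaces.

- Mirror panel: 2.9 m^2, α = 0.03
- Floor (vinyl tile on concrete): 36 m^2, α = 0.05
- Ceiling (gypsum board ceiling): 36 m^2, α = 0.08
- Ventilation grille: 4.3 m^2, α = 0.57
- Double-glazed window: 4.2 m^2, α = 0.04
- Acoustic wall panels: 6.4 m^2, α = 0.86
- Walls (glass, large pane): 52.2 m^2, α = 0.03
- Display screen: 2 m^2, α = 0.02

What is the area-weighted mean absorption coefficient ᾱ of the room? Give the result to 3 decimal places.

Total surface area S = 144.0 m^2.
Σ(Sᵢαᵢ) = 2.9*0.03 + 36*0.05 + 36*0.08 + 4.3*0.57 + 4.2*0.04 + 6.4*0.86 + 52.2*0.03 + 2*0.02 = 14.496.
ᾱ = A/S = 0.101.

0.101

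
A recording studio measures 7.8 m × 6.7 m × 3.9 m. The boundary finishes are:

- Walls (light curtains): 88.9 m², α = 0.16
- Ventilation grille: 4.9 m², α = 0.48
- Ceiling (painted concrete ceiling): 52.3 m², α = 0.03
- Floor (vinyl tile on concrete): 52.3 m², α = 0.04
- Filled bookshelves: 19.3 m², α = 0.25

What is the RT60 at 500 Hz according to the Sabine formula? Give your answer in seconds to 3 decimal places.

1.309 s

Equivalent absorption area: A = 88.9·0.16 + 4.9·0.48 + 52.3·0.03 + 52.3·0.04 + 19.3·0.25 = 25.062 m².
V = 7.8·6.7·3.9 = 203.814 m³.
RT60 = 0.161 · V / A = 0.161 × 203.814 / 25.062 = 1.309 s.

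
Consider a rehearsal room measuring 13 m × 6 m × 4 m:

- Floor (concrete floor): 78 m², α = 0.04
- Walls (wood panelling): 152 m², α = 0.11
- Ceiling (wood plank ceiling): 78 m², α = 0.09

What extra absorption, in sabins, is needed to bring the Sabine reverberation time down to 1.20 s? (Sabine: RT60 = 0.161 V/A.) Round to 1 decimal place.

A₁ = Σ Sᵢαᵢ = 78·0.04 + 152·0.11 + 78·0.09 = 26.860 sabins.
V = 312 m³. Required absorption A₂ = 0.161 × 312 / 1.20 = 41.860 sabins.
Shortfall: 41.860 − 26.860 = 15.0 sabins.

15.0 sabins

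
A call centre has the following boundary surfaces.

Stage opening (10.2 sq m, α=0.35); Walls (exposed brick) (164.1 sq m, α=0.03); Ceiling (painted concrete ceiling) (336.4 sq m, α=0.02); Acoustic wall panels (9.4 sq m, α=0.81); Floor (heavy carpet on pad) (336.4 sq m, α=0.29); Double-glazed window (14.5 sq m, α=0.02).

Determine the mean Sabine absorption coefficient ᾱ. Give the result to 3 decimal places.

0.139

S = Σ Sᵢ = 10.2 + 164.1 + 336.4 + 9.4 + 336.4 + 14.5 = 871.0 sq m.
Weighted sum Σ Sα = 120.681.
ᾱ = A/S = 0.139.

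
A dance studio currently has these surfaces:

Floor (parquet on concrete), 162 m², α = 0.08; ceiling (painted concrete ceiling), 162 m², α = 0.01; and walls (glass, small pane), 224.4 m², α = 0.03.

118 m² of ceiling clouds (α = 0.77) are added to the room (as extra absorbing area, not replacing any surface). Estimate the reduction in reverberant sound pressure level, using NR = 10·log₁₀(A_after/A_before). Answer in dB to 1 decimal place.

7.2 dB

Total absorption A_before = 162·0.08 + 162·0.01 + 224.4·0.03
  = 12.960 + 1.620 + 6.732 = 21.312 m² sabins.
Treatment contributes 118·0.77 = 90.860 sabins.
A_after = 21.312 + 90.860 = 112.172 sabins.
Reduction = 10 log₁₀(A_after/A_before) = 10 log₁₀(5.2633) = 7.2 dB.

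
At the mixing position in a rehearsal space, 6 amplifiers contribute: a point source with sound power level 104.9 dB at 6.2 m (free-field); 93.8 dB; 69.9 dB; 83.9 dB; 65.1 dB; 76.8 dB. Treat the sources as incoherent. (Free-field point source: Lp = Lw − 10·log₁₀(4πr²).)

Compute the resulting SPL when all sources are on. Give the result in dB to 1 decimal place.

Source at 6.2 m: Lp = 104.9 − 10·log₁₀(4π·6.2²) = 104.9 − 10·log₁₀(483.051) = 78.1 dB.
Sum in the linear (power) domain: Σ 10^(Lᵢ/10) = 10^(78.1/10) + 10^(93.8/10) + 10^(69.9/10) + 10^(83.9/10) + 10^(65.1/10) + 10^(76.8/10) = 2.77e+09.
Combined level = 10 log₁₀(2.77e+09) = 94.4 dB.

94.4 dB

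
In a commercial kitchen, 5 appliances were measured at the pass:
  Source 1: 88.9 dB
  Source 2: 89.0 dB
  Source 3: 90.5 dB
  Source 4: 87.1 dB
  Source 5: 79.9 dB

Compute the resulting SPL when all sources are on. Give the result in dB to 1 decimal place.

Sum in the linear (power) domain: Σ 10^(Lᵢ/10) = 10^(88.9/10) + 10^(89.0/10) + 10^(90.5/10) + 10^(87.1/10) + 10^(79.9/10) = 3.303e+09.
Combined level = 10 log₁₀(3.303e+09) = 95.2 dB.

95.2 dB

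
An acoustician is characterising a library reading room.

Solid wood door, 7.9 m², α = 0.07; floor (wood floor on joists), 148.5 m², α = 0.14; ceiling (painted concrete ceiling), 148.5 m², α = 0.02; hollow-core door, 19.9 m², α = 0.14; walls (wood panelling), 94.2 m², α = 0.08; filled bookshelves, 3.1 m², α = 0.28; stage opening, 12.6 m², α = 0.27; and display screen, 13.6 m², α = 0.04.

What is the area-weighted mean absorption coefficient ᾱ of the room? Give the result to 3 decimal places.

0.088

Total surface area S = 448.3 m².
A = 7.9×0.07 + 148.5×0.14 + 148.5×0.02 + 19.9×0.14 + 94.2×0.08 + 3.1×0.28 + 12.6×0.27 + 13.6×0.04 = 39.449 sabins.
ᾱ = 39.449 / 448.3 = 0.088.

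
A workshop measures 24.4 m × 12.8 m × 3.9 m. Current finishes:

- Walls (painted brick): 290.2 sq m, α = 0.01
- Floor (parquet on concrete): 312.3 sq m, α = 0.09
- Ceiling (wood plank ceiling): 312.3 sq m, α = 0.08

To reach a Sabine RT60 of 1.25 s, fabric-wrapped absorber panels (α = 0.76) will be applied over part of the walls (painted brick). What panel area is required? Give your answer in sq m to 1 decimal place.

A₁ = Σ Sᵢαᵢ = 290.2×0.01 + 312.3×0.09 + 312.3×0.08 = 55.993 sabins.
V = 1218.048 m³. Target absorption A₂ = 0.161 × 1218.048 / 1.25 = 156.885 sabins.
ΔA needed = 156.885 − 55.993 = 100.892 sabins.
Net gain per sq m: Δα = 0.76 − 0.01 = 0.75.
Area = ΔA/Δα = 100.892/0.75 = 134.5 sq m.

134.5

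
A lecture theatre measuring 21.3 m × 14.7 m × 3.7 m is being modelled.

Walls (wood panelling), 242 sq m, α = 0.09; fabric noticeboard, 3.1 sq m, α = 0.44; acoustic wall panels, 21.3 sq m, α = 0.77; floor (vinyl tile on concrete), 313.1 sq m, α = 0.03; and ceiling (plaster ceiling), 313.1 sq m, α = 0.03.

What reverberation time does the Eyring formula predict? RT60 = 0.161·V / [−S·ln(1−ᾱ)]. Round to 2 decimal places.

Total surface area S = 242 + 3.1 + 21.3 + 313.1 + 313.1 = 892.6 sq m.
Σ(Sᵢαᵢ) = 242·0.09 + 3.1·0.44 + 21.3·0.77 + 313.1·0.03 + 313.1·0.03 = 58.331.
ᾱ = 58.331 / 892.6 = 0.0653.
Eyring denominator: −S ln(1−ᾱ) = 60.277.
V = 21.3 × 14.7 × 3.7 = 1158.507 m³.
T = 0.161·V/[−S·ln(1−ᾱ)] = 0.161·1158.507/60.277 = 3.09 s.

3.09 s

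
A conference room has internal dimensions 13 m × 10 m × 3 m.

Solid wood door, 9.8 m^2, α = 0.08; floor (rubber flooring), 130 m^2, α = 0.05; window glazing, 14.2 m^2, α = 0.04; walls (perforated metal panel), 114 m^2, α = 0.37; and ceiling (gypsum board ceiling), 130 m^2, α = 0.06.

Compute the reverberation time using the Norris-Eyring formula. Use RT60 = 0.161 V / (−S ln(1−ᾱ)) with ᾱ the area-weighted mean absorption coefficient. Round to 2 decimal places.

Total surface area S = 9.8 + 130 + 14.2 + 114 + 130 = 398.0 m^2.
Σ(Sᵢαᵢ) = 9.8×0.08 + 130×0.05 + 14.2×0.04 + 114×0.37 + 130×0.06 = 57.832.
Mean coefficient ᾱ = A/S = 0.1453.
Eyring denominator: −S ln(1−ᾱ) = 62.488.
V = 13 × 10 × 3 = 390 m³.
RT60 = 0.161 × 390 / 62.488 = 1.00 s.

1.00 s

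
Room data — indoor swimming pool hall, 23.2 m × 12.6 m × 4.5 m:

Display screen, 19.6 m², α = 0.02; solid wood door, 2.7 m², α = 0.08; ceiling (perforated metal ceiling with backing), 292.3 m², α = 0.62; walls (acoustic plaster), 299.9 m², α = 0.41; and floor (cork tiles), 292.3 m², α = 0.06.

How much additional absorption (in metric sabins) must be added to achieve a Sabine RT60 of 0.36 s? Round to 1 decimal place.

266.0 sabins

A₁ = Σ Sᵢαᵢ = 19.6×0.02 + 2.7×0.08 + 292.3×0.62 + 299.9×0.41 + 292.3×0.06 = 322.331 sabins.
For T = 0.36 s, need A₂ = 0.161·V/T = 0.161·1315.44/0.36 = 588.294 sabins.
ΔA = A₂ − A₁ = 588.294 − 322.331 = 266.0 sabins.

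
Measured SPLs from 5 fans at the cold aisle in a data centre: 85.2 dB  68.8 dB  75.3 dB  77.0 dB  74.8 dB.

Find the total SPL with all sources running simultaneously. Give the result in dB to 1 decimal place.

86.6 dB

Converting to relative power and adding: 10^(85.2/10) + 10^(68.8/10) + 10^(75.3/10) + 10^(77.0/10) + 10^(74.8/10) = 4.529e+08.
Combined level = 10 log₁₀(4.529e+08) = 86.6 dB.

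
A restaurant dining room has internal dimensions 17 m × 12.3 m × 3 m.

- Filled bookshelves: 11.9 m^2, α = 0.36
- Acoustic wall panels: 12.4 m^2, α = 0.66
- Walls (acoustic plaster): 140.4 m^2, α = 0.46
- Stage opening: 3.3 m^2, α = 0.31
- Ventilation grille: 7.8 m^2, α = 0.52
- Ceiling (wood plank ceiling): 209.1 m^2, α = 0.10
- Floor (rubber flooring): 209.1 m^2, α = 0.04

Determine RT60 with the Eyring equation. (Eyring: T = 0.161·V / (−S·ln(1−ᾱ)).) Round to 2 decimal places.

S = Σ Sᵢ = 594.0 m^2.
Σ(Sᵢαᵢ) = 11.9×0.36 + 12.4×0.66 + 140.4×0.46 + 3.3×0.31 + 7.8×0.52 + 209.1×0.10 + 209.1×0.04 = 111.405.
ᾱ = 111.405 / 594.0 = 0.1876.
Eyring denominator: −S ln(1−ᾱ) = 123.411.
V = 17 × 12.3 × 3 = 627.3 m³.
T = 0.161·V/[−S·ln(1−ᾱ)] = 0.161·627.3/123.411 = 0.82 s.

0.82 s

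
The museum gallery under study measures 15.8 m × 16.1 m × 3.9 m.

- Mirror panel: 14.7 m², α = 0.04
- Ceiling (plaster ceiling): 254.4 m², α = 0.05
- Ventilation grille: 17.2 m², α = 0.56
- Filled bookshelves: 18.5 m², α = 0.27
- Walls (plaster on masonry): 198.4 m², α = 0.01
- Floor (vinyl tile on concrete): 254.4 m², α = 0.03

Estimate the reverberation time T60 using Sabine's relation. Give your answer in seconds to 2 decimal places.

4.25 sec

A = Σ Sᵢαᵢ = 14.7·0.04 + 254.4·0.05 + 17.2·0.56 + 18.5·0.27 + 198.4·0.01 + 254.4·0.03 = 37.551 sabins.
Volume V = 15.8 × 16.1 × 3.9 = 992.082 m³.
T = 0.161 V/A = 0.161·992.082/37.551 = 4.25 s.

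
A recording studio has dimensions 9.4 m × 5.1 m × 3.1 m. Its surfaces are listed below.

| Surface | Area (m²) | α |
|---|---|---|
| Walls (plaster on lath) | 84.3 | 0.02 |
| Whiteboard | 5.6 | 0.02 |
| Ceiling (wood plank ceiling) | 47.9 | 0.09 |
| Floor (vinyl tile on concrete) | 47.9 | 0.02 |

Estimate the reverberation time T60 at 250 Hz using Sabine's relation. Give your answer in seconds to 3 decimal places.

3.386 s

Total absorption A = 84.3·0.02 + 5.6·0.02 + 47.9·0.09 + 47.9·0.02
  = 1.686 + 0.112 + 4.311 + 0.958 = 7.067 m² sabins.
Room volume: 148.614 m³.
RT60 = 0.161 · V / A = 0.161 × 148.614 / 7.067 = 3.386 s.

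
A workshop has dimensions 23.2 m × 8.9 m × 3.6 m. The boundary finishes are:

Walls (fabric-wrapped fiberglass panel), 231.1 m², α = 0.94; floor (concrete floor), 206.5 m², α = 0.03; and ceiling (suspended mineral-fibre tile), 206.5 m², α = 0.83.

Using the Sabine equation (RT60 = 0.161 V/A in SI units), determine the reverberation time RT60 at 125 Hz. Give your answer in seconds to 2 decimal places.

0.30 s

Summing Sᵢαᵢ: 217.234 + 6.195 + 171.395 → A = 394.824 sabins.
V = 23.2·8.9·3.6 = 743.328 m³.
Sabine: RT60 = 0.161 × 743.328 / 394.824 = 0.30 s.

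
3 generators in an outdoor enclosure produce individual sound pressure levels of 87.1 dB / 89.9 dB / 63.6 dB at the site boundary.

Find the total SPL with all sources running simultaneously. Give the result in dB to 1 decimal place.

Converting to relative power and adding: 10^(87.1/10) + 10^(89.9/10) + 10^(63.6/10) = 1.492e+09.
L_total = 10·log₁₀(1.492e+09) = 91.7 dB.

91.7 dB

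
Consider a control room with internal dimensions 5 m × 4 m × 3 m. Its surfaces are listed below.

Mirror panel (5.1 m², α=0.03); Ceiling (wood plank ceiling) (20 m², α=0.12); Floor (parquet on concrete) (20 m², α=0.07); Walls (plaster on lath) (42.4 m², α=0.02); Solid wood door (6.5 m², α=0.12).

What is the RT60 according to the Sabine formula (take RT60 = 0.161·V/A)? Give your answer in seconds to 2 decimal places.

Equivalent absorption area: A = 5.1×0.03 + 20×0.12 + 20×0.07 + 42.4×0.02 + 6.5×0.12 = 5.581 m².
Volume V = 5 × 4 × 3 = 60 m³.
Sabine: RT60 = 0.161 × 60 / 5.581 = 1.73 s.

1.73 s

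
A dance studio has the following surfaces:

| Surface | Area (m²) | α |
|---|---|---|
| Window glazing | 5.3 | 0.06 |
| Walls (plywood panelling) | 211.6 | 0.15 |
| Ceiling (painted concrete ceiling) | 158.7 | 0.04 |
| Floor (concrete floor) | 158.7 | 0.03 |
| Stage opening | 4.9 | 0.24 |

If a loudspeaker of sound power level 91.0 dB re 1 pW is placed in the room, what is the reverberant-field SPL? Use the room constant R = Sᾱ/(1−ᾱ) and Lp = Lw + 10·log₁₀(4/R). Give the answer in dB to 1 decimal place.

A = 44.343 sabins; S = 539.2 m².
ᾱ = 0.0822, so room constant R = A/(1−ᾱ) = 48.314 m².
Lp = 91.0 + 10·log₁₀(4/48.314) = 91.0 + (-10.82) = 80.2 dB.

80.2 dB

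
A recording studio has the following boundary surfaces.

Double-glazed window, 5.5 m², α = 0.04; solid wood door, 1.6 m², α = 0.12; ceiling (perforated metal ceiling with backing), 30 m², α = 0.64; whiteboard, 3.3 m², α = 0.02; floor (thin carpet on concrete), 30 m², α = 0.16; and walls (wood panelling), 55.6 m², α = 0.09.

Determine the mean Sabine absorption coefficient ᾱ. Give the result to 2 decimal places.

0.23

Total surface area S = 126.0 m².
Σ(Sᵢαᵢ) = 5.5*0.04 + 1.6*0.12 + 30*0.64 + 3.3*0.02 + 30*0.16 + 55.6*0.09 = 29.482.
ᾱ = 29.482 / 126.0 = 0.23.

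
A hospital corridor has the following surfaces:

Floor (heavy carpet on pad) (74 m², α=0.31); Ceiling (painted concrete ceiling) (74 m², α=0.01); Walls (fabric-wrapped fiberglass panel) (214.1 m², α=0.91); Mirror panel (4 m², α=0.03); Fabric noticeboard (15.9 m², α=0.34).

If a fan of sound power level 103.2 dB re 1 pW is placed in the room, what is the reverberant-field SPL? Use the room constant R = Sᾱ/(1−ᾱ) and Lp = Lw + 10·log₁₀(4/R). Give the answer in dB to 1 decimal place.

81.9 dB

Σ(Sᵢαᵢ) = 74×0.31 + 74×0.01 + 214.1×0.91 + 4×0.03 + 15.9×0.34 = 224.037; total area S = 382.0 m².
ᾱ = 0.5865, so room constant R = A/(1−ᾱ) = 541.807 m².
Lp = Lw + 10 log₁₀(4/R) = 103.2 -21.32 = 81.9 dB.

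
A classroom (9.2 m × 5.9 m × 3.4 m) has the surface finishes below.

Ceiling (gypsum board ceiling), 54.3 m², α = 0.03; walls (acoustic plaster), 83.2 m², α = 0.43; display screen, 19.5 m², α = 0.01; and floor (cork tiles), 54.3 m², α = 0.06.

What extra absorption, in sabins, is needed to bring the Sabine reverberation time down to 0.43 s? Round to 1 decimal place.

28.2 sabins

A₁ = Σ Sᵢαᵢ = 54.3·0.03 + 83.2·0.43 + 19.5·0.01 + 54.3·0.06 = 40.858 sabins.
V = 184.552 m³. Required absorption A₂ = 0.161 × 184.552 / 0.43 = 69.100 sabins.
ΔA = A₂ − A₁ = 69.100 − 40.858 = 28.2 sabins.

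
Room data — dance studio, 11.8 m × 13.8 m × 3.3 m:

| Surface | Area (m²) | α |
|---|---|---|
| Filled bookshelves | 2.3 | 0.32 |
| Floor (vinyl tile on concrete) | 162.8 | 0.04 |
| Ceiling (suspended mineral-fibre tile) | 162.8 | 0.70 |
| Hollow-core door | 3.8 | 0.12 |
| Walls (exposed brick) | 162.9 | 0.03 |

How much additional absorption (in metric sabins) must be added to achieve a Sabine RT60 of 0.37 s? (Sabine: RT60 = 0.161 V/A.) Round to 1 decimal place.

107.3 sabins

Summing Sᵢαᵢ: 0.736 + 6.512 + 113.960 + 0.456 + 4.887 → A₁ = 126.551 sabins.
For T = 0.37 s, need A₂ = 0.161·V/T = 0.161·537.372/0.37 = 233.829 sabins.
ΔA = A₂ − A₁ = 233.829 − 126.551 = 107.3 sabins.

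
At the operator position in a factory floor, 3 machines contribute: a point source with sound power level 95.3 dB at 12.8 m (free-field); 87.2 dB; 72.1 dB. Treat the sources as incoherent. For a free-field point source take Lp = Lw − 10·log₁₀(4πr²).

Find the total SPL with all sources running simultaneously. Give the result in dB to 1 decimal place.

87.3 dB

Source at 12.8 m: Lp = 95.3 − 10·log₁₀(4π·12.8²) = 95.3 − 10·log₁₀(2058.874) = 62.2 dB.
Sum in the linear (power) domain: Σ 10^(Lᵢ/10) = 10^(62.2/10) + 10^(87.2/10) + 10^(72.1/10) = 5.427e+08.
Back to dB: 10·log₁₀ Σ = 87.3 dB.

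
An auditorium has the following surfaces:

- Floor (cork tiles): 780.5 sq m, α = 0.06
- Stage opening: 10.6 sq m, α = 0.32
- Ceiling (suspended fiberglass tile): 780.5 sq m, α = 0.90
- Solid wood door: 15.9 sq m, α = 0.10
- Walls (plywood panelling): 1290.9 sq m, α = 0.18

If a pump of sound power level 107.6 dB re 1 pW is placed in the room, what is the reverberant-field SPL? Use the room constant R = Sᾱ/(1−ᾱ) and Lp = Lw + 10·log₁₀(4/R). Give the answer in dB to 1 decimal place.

81.9 dB

Σ(Sᵢαᵢ) = 780.5·0.06 + 10.6·0.32 + 780.5·0.90 + 15.9·0.10 + 1290.9·0.18 = 986.624; total area S = 2878.4 sq m.
ᾱ = 986.624/2878.4 = 0.3428; R = Sᾱ/(1−ᾱ) = 986.624/(1−0.3428) = 1501.254 sq m.
Lp = 107.6 + 10·log₁₀(4/1501.254) = 107.6 + (-25.74) = 81.9 dB.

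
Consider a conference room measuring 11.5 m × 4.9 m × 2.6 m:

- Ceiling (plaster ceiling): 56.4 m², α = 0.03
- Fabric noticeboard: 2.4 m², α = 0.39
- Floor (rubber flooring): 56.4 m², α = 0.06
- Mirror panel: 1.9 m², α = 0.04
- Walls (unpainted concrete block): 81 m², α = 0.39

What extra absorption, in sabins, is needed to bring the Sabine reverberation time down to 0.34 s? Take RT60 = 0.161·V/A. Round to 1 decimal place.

31.7 sabins

A₁ = Σ Sᵢαᵢ = 56.4×0.03 + 2.4×0.39 + 56.4×0.06 + 1.9×0.04 + 81×0.39 = 37.678 sabins.
For T = 0.34 s, need A₂ = 0.161·V/T = 0.161·146.51/0.34 = 69.377 sabins.
ΔA = A₂ − A₁ = 69.377 − 37.678 = 31.7 sabins.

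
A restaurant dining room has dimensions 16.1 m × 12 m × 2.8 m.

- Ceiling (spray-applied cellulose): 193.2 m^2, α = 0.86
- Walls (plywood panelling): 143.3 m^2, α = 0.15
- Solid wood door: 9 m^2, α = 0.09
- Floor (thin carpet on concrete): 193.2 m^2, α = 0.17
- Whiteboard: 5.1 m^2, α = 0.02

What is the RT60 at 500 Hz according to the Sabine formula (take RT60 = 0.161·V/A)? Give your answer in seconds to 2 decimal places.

0.39 s

Total absorption A = 193.2*0.86 + 143.3*0.15 + 9*0.09 + 193.2*0.17 + 5.1*0.02
  = 166.152 + 21.495 + 0.810 + 32.844 + 0.102 = 221.403 m^2 sabins.
Volume V = 16.1 × 12 × 2.8 = 540.96 m³.
RT60 = 0.161 · V / A = 0.161 × 540.96 / 221.403 = 0.39 s.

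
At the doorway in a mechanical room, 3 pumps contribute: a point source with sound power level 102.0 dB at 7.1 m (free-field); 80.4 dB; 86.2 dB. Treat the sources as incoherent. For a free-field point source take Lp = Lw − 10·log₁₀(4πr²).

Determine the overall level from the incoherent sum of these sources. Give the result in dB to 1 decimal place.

87.4 dB

Source at 7.1 m: Lp = 102.0 − 10·log₁₀(4π·7.1²) = 102.0 − 10·log₁₀(633.471) = 74.0 dB.
Converting to relative power and adding: 10^(74.0/10) + 10^(80.4/10) + 10^(86.2/10) = 5.516e+08.
L_total = 10·log₁₀(5.516e+08) = 87.4 dB.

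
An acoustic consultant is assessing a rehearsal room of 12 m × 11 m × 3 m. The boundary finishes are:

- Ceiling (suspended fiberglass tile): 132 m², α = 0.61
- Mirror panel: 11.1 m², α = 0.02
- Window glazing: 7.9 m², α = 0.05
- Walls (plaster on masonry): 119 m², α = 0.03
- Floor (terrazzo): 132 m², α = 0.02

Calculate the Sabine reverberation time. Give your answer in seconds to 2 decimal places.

0.73 s

Total absorption A = 132×0.61 + 11.1×0.02 + 7.9×0.05 + 119×0.03 + 132×0.02
  = 80.520 + 0.222 + 0.395 + 3.570 + 2.640 = 87.347 m² sabins.
Volume V = 12 × 11 × 3 = 396 m³.
Sabine: RT60 = 0.161 × 396 / 87.347 = 0.73 s.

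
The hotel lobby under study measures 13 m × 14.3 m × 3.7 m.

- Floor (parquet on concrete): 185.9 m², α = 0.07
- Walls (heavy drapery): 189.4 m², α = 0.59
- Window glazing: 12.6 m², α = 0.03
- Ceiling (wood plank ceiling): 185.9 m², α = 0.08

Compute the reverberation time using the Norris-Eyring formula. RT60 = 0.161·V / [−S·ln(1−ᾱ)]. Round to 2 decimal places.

S = Σ Sᵢ = 573.8 m².
Absorption A = 185.9·0.07 + 189.4·0.59 + 12.6·0.03 + 185.9·0.08 = 140.009 sabins.
ᾱ = 140.009 / 573.8 = 0.2440.
−S·ln(1−ᾱ) = −573.8 × ln(1 − 0.2440) = 160.500.
V = 13 × 14.3 × 3.7 = 687.83 m³.
RT60 = 0.161 × 687.83 / 160.500 = 0.69 s.

0.69 seconds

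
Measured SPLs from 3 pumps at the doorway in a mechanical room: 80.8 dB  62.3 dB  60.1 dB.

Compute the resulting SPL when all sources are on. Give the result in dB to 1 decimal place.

Converting to relative power and adding: 10^(80.8/10) + 10^(62.3/10) + 10^(60.1/10) = 1.229e+08.
L_total = 10·log₁₀(1.229e+08) = 80.9 dB.

80.9 dB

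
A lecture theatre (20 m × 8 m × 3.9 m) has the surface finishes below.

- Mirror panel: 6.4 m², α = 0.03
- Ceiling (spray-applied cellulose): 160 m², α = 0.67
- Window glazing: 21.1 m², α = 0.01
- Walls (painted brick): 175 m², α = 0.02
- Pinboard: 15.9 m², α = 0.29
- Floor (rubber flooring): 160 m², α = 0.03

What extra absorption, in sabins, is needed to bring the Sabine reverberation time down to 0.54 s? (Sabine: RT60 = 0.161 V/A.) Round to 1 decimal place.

65.5 sabins

A₁ = Σ Sᵢαᵢ = 6.4*0.03 + 160*0.67 + 21.1*0.01 + 175*0.02 + 15.9*0.29 + 160*0.03 = 120.514 sabins.
V = 624 m³. Required absorption A₂ = 0.161 × 624 / 0.54 = 186.044 sabins.
Shortfall: 186.044 − 120.514 = 65.5 sabins.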